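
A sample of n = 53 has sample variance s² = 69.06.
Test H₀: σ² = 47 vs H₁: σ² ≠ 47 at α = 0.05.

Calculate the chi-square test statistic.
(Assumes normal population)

Answer: χ² = 76.4068, reject H₀

Derivation:
df = n - 1 = 52
χ² = (n-1)s²/σ₀² = 52×69.06/47 = 76.4068
Critical values: χ²_{0.975,52} = 33.968, χ²_{0.025,52} = 73.810
Rejection region: χ² < 33.968 or χ² > 73.810
Decision: reject H₀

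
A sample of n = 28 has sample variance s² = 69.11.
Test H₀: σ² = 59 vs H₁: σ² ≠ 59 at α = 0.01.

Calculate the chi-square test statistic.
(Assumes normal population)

Answer: χ² = 31.6266, fail to reject H₀

Derivation:
df = n - 1 = 27
χ² = (n-1)s²/σ₀² = 27×69.11/59 = 31.6266
Critical values: χ²_{0.995,27} = 11.808, χ²_{0.005,27} = 49.645
Rejection region: χ² < 11.808 or χ² > 49.645
Decision: fail to reject H₀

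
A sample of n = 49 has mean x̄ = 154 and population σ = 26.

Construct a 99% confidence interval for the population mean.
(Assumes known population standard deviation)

Answer: (144.4320, 163.5680)

Derivation:
Confidence level: 99%, α = 0.01
z_0.005 = 2.576
SE = σ/√n = 26/√49 = 3.7143
Margin of error = 2.576 × 3.7143 = 9.5680
CI: x̄ ± margin = 154 ± 9.5680
CI: (144.4320, 163.5680)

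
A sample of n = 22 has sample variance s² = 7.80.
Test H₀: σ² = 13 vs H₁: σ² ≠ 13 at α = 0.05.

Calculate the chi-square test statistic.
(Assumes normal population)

Answer: χ² = 12.6000, fail to reject H₀

Derivation:
df = n - 1 = 21
χ² = (n-1)s²/σ₀² = 21×7.80/13 = 12.6000
Critical values: χ²_{0.975,21} = 10.283, χ²_{0.025,21} = 35.479
Rejection region: χ² < 10.283 or χ² > 35.479
Decision: fail to reject H₀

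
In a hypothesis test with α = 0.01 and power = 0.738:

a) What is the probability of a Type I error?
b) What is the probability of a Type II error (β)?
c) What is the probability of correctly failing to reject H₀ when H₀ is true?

Answer: a) 0.01, b) 0.262, c) 0.99

Derivation:
a) Type I error probability = α = 0.01
b) Power = P(reject H₀ | H₁ true) = 1 - β = 0.738, so Type II error probability = β = 1 - Power = 0.262
c) P(fail to reject H₀ | H₀ true) = 1 - α = 0.99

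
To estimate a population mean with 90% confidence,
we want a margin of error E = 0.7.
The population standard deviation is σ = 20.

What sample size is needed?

z_0.05 = 1.645
n = (z×σ/E)² = (1.645×20/0.7)²
n = 2209.0000
Already a whole number: n = 2209

Answer: n = 2209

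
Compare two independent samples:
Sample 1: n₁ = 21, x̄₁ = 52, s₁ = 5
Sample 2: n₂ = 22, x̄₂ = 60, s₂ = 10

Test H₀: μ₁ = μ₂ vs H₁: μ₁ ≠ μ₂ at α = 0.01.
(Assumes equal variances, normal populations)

Answer: t = -3.2930, reject H₀

Derivation:
Pooled variance: s²_p = [20×5² + 21×10²]/(41) = 63.4146
s_p = 7.9633
SE = s_p×√(1/n₁ + 1/n₂) = 7.9633×√(1/21 + 1/22) = 2.4294
t = (x̄₁ - x̄₂)/SE = (52 - 60)/2.4294 = -3.2930
df = 41, t-critical = ±2.701
Decision: reject H₀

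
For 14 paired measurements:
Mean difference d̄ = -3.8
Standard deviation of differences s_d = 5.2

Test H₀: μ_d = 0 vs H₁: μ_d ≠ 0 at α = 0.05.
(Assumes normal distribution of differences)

Answer: t = -2.7342, reject H₀

Derivation:
df = n - 1 = 13
SE = s_d/√n = 5.2/√14 = 1.3898
t = d̄/SE = -3.8/1.3898 = -2.7342
Critical value: t_{0.025,13} = ±2.160
p-value ≈ 0.0170
Decision: reject H₀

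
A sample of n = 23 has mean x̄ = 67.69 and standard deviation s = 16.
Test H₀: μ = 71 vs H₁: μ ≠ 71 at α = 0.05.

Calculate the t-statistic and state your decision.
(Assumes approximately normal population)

Answer: t = -0.9921, fail to reject H₀

Derivation:
df = n - 1 = 22
SE = s/√n = 16/√23 = 3.3362
t = (x̄ - μ₀)/SE = (67.69 - 71)/3.3362 = -0.9921
Critical value: t_{0.025,22} = ±2.074
p-value ≈ 0.3319
Decision: fail to reject H₀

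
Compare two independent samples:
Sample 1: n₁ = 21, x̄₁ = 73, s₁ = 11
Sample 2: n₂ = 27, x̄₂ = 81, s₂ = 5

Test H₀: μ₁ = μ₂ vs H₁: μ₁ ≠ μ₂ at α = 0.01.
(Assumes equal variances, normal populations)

Answer: t = -3.3657, reject H₀

Derivation:
Pooled variance: s²_p = [20×11² + 26×5²]/(46) = 66.7391
s_p = 8.1694
SE = s_p×√(1/n₁ + 1/n₂) = 8.1694×√(1/21 + 1/27) = 2.3769
t = (x̄₁ - x̄₂)/SE = (73 - 81)/2.3769 = -3.3657
df = 46, t-critical = ±2.687
Decision: reject H₀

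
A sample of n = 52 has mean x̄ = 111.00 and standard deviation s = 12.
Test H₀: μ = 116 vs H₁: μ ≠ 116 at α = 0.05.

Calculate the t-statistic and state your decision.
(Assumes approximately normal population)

df = n - 1 = 51
SE = s/√n = 12/√52 = 1.6641
t = (x̄ - μ₀)/SE = (111.00 - 116)/1.6641 = -3.0046
Critical value: t_{0.025,51} = ±2.008
p-value ≈ 0.0041
Decision: reject H₀

Answer: t = -3.0046, reject H₀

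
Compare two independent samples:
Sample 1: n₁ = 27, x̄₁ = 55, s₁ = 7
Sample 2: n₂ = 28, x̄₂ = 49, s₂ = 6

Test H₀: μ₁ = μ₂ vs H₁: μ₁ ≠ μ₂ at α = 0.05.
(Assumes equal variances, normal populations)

Pooled variance: s²_p = [26×7² + 27×6²]/(53) = 42.3774
s_p = 6.5098
SE = s_p×√(1/n₁ + 1/n₂) = 6.5098×√(1/27 + 1/28) = 1.7559
t = (x̄₁ - x̄₂)/SE = (55 - 49)/1.7559 = 3.4171
df = 53, t-critical = ±2.006
Decision: reject H₀

Answer: t = 3.4171, reject H₀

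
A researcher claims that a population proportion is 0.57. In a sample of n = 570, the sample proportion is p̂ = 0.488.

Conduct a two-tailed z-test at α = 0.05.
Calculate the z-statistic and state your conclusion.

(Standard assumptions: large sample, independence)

Answer: z = -3.9545, reject H₀

Derivation:
H₀: p = 0.57, H₁: p ≠ 0.57
Standard error: SE = √(p₀(1-p₀)/n) = √(0.57×0.43/570) = 0.020736
z-statistic: z = (p̂ - p₀)/SE = (0.488 - 0.57)/0.020736 = -3.9545
Critical value: z_0.025 = ±1.960
p-value = 0.0001
Decision: reject H₀ at α = 0.05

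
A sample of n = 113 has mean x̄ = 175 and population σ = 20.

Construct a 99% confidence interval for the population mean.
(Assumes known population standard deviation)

Confidence level: 99%, α = 0.01
z_0.005 = 2.576
SE = σ/√n = 20/√113 = 1.8814
Margin of error = 2.576 × 1.8814 = 4.8465
CI: x̄ ± margin = 175 ± 4.8465
CI: (170.1535, 179.8465)

Answer: (170.1535, 179.8465)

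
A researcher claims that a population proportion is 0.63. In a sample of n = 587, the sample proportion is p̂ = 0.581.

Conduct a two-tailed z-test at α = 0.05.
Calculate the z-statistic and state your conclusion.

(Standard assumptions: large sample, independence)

Answer: z = -2.4590, reject H₀

Derivation:
H₀: p = 0.63, H₁: p ≠ 0.63
Standard error: SE = √(p₀(1-p₀)/n) = √(0.63×0.37/587) = 0.019927
z-statistic: z = (p̂ - p₀)/SE = (0.581 - 0.63)/0.019927 = -2.4590
Critical value: z_0.025 = ±1.960
p-value = 0.0139
Decision: reject H₀ at α = 0.05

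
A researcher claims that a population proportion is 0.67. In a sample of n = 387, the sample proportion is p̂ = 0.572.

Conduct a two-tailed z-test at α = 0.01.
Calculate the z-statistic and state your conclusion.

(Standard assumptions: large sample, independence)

Answer: z = -4.1001, reject H₀

Derivation:
H₀: p = 0.67, H₁: p ≠ 0.67
Standard error: SE = √(p₀(1-p₀)/n) = √(0.67×0.33/387) = 0.023902
z-statistic: z = (p̂ - p₀)/SE = (0.572 - 0.67)/0.023902 = -4.1001
Critical value: z_0.005 = ±2.576
p-value < 0.0001
Decision: reject H₀ at α = 0.01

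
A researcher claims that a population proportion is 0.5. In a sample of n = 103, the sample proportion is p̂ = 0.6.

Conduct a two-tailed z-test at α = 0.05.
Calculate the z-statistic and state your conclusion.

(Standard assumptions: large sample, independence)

Answer: z = 2.0298, reject H₀

Derivation:
H₀: p = 0.5, H₁: p ≠ 0.5
Standard error: SE = √(p₀(1-p₀)/n) = √(0.5×0.5/103) = 0.049266
z-statistic: z = (p̂ - p₀)/SE = (0.6 - 0.5)/0.049266 = 2.0298
Critical value: z_0.025 = ±1.960
p-value = 0.0424
Decision: reject H₀ at α = 0.05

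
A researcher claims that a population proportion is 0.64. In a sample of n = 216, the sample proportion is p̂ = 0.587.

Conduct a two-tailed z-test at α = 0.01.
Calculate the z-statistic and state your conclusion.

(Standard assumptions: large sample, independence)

H₀: p = 0.64, H₁: p ≠ 0.64
Standard error: SE = √(p₀(1-p₀)/n) = √(0.64×0.36/216) = 0.032660
z-statistic: z = (p̂ - p₀)/SE = (0.587 - 0.64)/0.032660 = -1.6228
Critical value: z_0.005 = ±2.576
p-value = 0.1046
Decision: fail to reject H₀ at α = 0.01

Answer: z = -1.6228, fail to reject H₀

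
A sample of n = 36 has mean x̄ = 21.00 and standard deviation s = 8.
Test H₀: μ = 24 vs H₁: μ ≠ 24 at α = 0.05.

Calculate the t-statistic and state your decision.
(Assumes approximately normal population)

df = n - 1 = 35
SE = s/√n = 8/√36 = 1.3333
t = (x̄ - μ₀)/SE = (21.00 - 24)/1.3333 = -2.2501
Critical value: t_{0.025,35} = ±2.030
p-value ≈ 0.0308
Decision: reject H₀

Answer: t = -2.2501, reject H₀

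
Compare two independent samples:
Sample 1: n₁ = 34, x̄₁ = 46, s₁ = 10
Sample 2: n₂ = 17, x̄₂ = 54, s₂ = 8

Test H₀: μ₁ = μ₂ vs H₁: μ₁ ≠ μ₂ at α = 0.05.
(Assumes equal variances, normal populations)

Pooled variance: s²_p = [33×10² + 16×8²]/(49) = 88.2449
s_p = 9.3939
SE = s_p×√(1/n₁ + 1/n₂) = 9.3939×√(1/34 + 1/17) = 2.7904
t = (x̄₁ - x̄₂)/SE = (46 - 54)/2.7904 = -2.8670
df = 49, t-critical = ±2.010
Decision: reject H₀

Answer: t = -2.8670, reject H₀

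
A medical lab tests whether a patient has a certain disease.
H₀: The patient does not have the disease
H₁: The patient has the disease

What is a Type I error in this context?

Type I error (α): Rejecting H₀ when H₀ is true
Type II error (β): Failing to reject H₀ when H₁ is true

Answer: Diagnosing a healthy patient as having the disease (false positive)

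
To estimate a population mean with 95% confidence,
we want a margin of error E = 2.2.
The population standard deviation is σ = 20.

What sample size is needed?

Answer: n = 318

Derivation:
z_0.025 = 1.960
n = (z×σ/E)² = (1.960×20/2.2)²
n = 317.4876
Round up: n = 318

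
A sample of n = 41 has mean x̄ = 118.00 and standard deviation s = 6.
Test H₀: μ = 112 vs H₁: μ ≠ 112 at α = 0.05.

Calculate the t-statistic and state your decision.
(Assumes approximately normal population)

Answer: t = 6.4034, reject H₀

Derivation:
df = n - 1 = 40
SE = s/√n = 6/√41 = 0.9370
t = (x̄ - μ₀)/SE = (118.00 - 112)/0.9370 = 6.4034
Critical value: t_{0.025,40} = ±2.021
p-value < 0.0001
Decision: reject H₀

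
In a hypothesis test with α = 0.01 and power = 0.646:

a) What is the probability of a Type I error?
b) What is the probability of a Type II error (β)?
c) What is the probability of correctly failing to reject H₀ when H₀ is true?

Answer: a) 0.01, b) 0.354, c) 0.99

Derivation:
a) Type I error probability = α = 0.01
b) Power = P(reject H₀ | H₁ true) = 1 - β = 0.646, so Type II error probability = β = 1 - Power = 0.354
c) P(fail to reject H₀ | H₀ true) = 1 - α = 0.99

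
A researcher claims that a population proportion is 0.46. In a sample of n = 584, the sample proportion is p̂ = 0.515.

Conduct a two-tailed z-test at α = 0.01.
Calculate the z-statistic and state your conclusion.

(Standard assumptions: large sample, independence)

Answer: z = 2.6668, reject H₀

Derivation:
H₀: p = 0.46, H₁: p ≠ 0.46
Standard error: SE = √(p₀(1-p₀)/n) = √(0.46×0.54/584) = 0.020624
z-statistic: z = (p̂ - p₀)/SE = (0.515 - 0.46)/0.020624 = 2.6668
Critical value: z_0.005 = ±2.576
p-value = 0.0077
Decision: reject H₀ at α = 0.01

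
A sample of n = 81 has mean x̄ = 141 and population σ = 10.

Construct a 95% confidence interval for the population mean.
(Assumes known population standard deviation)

Answer: (138.8222, 143.1778)

Derivation:
Confidence level: 95%, α = 0.05
z_0.025 = 1.960
SE = σ/√n = 10/√81 = 1.1111
Margin of error = 1.960 × 1.1111 = 2.1778
CI: x̄ ± margin = 141 ± 2.1778
CI: (138.8222, 143.1778)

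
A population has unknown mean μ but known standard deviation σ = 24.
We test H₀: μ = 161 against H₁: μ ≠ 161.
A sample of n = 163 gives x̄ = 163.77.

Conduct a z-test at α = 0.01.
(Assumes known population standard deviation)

Answer: z = 1.4736, fail to reject H₀

Derivation:
Standard error: SE = σ/√n = 24/√163 = 1.8798
z-statistic: z = (x̄ - μ₀)/SE = (163.77 - 161)/1.8798 = 1.4736
Critical value: ±2.576
p-value = 0.1406
Decision: fail to reject H₀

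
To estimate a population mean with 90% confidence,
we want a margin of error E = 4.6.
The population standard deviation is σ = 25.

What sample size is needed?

z_0.05 = 1.645
n = (z×σ/E)² = (1.645×25/4.6)²
n = 79.9275
Round up: n = 80

Answer: n = 80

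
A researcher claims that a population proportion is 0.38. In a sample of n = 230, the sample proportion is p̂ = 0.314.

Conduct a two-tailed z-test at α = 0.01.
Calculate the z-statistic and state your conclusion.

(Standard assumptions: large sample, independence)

Answer: z = -2.0622, fail to reject H₀

Derivation:
H₀: p = 0.38, H₁: p ≠ 0.38
Standard error: SE = √(p₀(1-p₀)/n) = √(0.38×0.62/230) = 0.032005
z-statistic: z = (p̂ - p₀)/SE = (0.314 - 0.38)/0.032005 = -2.0622
Critical value: z_0.005 = ±2.576
p-value = 0.0392
Decision: fail to reject H₀ at α = 0.01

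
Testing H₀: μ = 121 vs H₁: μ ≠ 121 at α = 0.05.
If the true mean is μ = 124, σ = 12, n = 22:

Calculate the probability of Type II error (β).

SE = σ/√n = 12/√22 = 2.5584
Critical values: μ₀ ± z_0.025×SE = 121 ± 1.960×2.5584
Acceptance region: (115.9855, 126.0145)
Under H₁ (μ = 124): z_high = (126.0145 - 124)/2.5584 = 0.7874, z_low = (115.9855 - 124)/2.5584 = -3.1326
β = P(not reject | H₁) = Φ(0.7874) - Φ(-3.1326) ≈ 0.7836

Answer: β ≈ 0.7836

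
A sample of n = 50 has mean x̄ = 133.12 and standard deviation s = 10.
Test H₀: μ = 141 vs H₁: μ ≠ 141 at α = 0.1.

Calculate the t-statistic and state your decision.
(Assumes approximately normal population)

Answer: t = -5.5721, reject H₀

Derivation:
df = n - 1 = 49
SE = s/√n = 10/√50 = 1.4142
t = (x̄ - μ₀)/SE = (133.12 - 141)/1.4142 = -5.5721
Critical value: t_{0.05,49} = ±1.677
p-value < 0.0001
Decision: reject H₀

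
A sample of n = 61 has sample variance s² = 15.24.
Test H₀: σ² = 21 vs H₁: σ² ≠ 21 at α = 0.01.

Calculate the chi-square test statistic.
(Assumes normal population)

df = n - 1 = 60
χ² = (n-1)s²/σ₀² = 60×15.24/21 = 43.5429
Critical values: χ²_{0.995,60} = 35.534, χ²_{0.005,60} = 91.952
Rejection region: χ² < 35.534 or χ² > 91.952
Decision: fail to reject H₀

Answer: χ² = 43.5429, fail to reject H₀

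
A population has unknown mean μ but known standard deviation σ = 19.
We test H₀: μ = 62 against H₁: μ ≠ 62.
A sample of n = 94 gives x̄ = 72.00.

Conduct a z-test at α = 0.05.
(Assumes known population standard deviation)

Answer: z = 5.1028, reject H₀

Derivation:
Standard error: SE = σ/√n = 19/√94 = 1.9597
z-statistic: z = (x̄ - μ₀)/SE = (72.00 - 62)/1.9597 = 5.1028
Critical value: ±1.960
p-value < 0.0001
Decision: reject H₀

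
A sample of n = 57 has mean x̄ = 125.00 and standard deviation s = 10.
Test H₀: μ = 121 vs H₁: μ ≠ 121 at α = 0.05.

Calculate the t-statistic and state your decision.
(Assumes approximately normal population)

df = n - 1 = 56
SE = s/√n = 10/√57 = 1.3245
t = (x̄ - μ₀)/SE = (125.00 - 121)/1.3245 = 3.0200
Critical value: t_{0.025,56} = ±2.003
p-value ≈ 0.0038
Decision: reject H₀

Answer: t = 3.0200, reject H₀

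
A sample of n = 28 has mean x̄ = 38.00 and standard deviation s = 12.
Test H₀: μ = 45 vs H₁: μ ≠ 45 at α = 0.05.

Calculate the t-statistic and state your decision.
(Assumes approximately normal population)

df = n - 1 = 27
SE = s/√n = 12/√28 = 2.2678
t = (x̄ - μ₀)/SE = (38.00 - 45)/2.2678 = -3.0867
Critical value: t_{0.025,27} = ±2.052
p-value ≈ 0.0046
Decision: reject H₀

Answer: t = -3.0867, reject H₀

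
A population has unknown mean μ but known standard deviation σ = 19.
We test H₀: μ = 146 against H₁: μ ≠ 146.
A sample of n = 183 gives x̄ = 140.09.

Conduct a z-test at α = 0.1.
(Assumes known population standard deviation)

Answer: z = -4.2079, reject H₀

Derivation:
Standard error: SE = σ/√n = 19/√183 = 1.4045
z-statistic: z = (x̄ - μ₀)/SE = (140.09 - 146)/1.4045 = -4.2079
Critical value: ±1.645
p-value < 0.0001
Decision: reject H₀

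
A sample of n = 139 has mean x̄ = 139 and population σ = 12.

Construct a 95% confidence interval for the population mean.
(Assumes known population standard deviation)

Confidence level: 95%, α = 0.05
z_0.025 = 1.960
SE = σ/√n = 12/√139 = 1.0178
Margin of error = 1.960 × 1.0178 = 1.9949
CI: x̄ ± margin = 139 ± 1.9949
CI: (137.0051, 140.9949)

Answer: (137.0051, 140.9949)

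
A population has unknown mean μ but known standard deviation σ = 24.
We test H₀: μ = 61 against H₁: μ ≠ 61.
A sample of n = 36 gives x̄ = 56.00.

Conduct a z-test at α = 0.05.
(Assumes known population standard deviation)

Answer: z = -1.2500, fail to reject H₀

Derivation:
Standard error: SE = σ/√n = 24/√36 = 4.0000
z-statistic: z = (x̄ - μ₀)/SE = (56.00 - 61)/4.0000 = -1.2500
Critical value: ±1.960
p-value = 0.2113
Decision: fail to reject H₀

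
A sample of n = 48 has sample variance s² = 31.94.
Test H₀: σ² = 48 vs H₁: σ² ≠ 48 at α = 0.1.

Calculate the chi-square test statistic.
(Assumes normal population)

df = n - 1 = 47
χ² = (n-1)s²/σ₀² = 47×31.94/48 = 31.2746
Critical values: χ²_{0.95,47} = 32.268, χ²_{0.05,47} = 64.001
Rejection region: χ² < 32.268 or χ² > 64.001
Decision: reject H₀

Answer: χ² = 31.2746, reject H₀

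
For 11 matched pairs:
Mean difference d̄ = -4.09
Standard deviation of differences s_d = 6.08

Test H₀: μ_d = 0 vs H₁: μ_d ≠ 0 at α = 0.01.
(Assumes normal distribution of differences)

df = n - 1 = 10
SE = s_d/√n = 6.08/√11 = 1.8332
t = d̄/SE = -4.09/1.8332 = -2.2311
Critical value: t_{0.005,10} = ±3.169
p-value ≈ 0.0497
Decision: fail to reject H₀

Answer: t = -2.2311, fail to reject H₀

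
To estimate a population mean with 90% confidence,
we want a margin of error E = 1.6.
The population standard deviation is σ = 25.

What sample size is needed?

Answer: n = 661

Derivation:
z_0.05 = 1.645
n = (z×σ/E)² = (1.645×25/1.6)²
n = 660.6506
Round up: n = 661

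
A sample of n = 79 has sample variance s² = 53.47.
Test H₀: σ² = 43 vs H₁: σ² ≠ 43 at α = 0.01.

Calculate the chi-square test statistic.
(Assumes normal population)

df = n - 1 = 78
χ² = (n-1)s²/σ₀² = 78×53.47/43 = 96.9921
Critical values: χ²_{0.995,78} = 49.582, χ²_{0.005,78} = 113.911
Rejection region: χ² < 49.582 or χ² > 113.911
Decision: fail to reject H₀

Answer: χ² = 96.9921, fail to reject H₀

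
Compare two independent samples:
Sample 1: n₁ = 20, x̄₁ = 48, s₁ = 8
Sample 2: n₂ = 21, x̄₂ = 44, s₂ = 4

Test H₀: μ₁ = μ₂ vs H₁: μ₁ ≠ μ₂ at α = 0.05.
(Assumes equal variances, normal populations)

Pooled variance: s²_p = [19×8² + 20×4²]/(39) = 39.3846
s_p = 6.2757
SE = s_p×√(1/n₁ + 1/n₂) = 6.2757×√(1/20 + 1/21) = 1.9608
t = (x̄₁ - x̄₂)/SE = (48 - 44)/1.9608 = 2.0400
df = 39, t-critical = ±2.023
Decision: reject H₀

Answer: t = 2.0400, reject H₀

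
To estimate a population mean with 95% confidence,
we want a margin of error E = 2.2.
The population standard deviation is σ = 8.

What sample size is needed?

Answer: n = 51

Derivation:
z_0.025 = 1.960
n = (z×σ/E)² = (1.960×8/2.2)²
n = 50.7980
Round up: n = 51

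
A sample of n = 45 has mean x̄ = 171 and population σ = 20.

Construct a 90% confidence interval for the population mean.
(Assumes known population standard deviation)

Confidence level: 90%, α = 0.1
z_0.05 = 1.645
SE = σ/√n = 20/√45 = 2.9814
Margin of error = 1.645 × 2.9814 = 4.9044
CI: x̄ ± margin = 171 ± 4.9044
CI: (166.0956, 175.9044)

Answer: (166.0956, 175.9044)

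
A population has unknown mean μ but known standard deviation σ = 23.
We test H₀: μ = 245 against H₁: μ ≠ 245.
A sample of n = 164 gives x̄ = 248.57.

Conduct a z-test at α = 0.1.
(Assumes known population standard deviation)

Answer: z = 1.9878, reject H₀

Derivation:
Standard error: SE = σ/√n = 23/√164 = 1.7960
z-statistic: z = (x̄ - μ₀)/SE = (248.57 - 245)/1.7960 = 1.9878
Critical value: ±1.645
p-value = 0.0468
Decision: reject H₀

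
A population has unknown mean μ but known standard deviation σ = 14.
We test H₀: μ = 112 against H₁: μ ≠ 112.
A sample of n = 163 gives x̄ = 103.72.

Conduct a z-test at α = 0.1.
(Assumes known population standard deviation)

Answer: z = -7.5506, reject H₀

Derivation:
Standard error: SE = σ/√n = 14/√163 = 1.0966
z-statistic: z = (x̄ - μ₀)/SE = (103.72 - 112)/1.0966 = -7.5506
Critical value: ±1.645
p-value < 0.0001
Decision: reject H₀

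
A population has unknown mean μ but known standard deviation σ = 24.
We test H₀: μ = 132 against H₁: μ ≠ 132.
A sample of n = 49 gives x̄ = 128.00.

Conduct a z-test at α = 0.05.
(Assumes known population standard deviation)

Standard error: SE = σ/√n = 24/√49 = 3.4286
z-statistic: z = (x̄ - μ₀)/SE = (128.00 - 132)/3.4286 = -1.1667
Critical value: ±1.960
p-value = 0.2433
Decision: fail to reject H₀

Answer: z = -1.1667, fail to reject H₀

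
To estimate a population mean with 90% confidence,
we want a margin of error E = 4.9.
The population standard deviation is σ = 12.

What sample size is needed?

z_0.05 = 1.645
n = (z×σ/E)² = (1.645×12/4.9)²
n = 16.2294
Round up: n = 17

Answer: n = 17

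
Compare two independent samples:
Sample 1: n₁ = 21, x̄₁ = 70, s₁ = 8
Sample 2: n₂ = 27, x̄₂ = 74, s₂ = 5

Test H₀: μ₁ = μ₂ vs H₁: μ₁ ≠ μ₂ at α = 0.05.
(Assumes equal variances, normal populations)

Answer: t = -2.1225, reject H₀

Derivation:
Pooled variance: s²_p = [20×8² + 26×5²]/(46) = 41.9565
s_p = 6.4774
SE = s_p×√(1/n₁ + 1/n₂) = 6.4774×√(1/21 + 1/27) = 1.8846
t = (x̄₁ - x̄₂)/SE = (70 - 74)/1.8846 = -2.1225
df = 46, t-critical = ±2.013
Decision: reject H₀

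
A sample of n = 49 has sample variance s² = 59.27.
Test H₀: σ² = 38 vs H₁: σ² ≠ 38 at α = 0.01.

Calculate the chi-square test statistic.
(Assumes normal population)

df = n - 1 = 48
χ² = (n-1)s²/σ₀² = 48×59.27/38 = 74.8674
Critical values: χ²_{0.995,48} = 26.511, χ²_{0.005,48} = 76.969
Rejection region: χ² < 26.511 or χ² > 76.969
Decision: fail to reject H₀

Answer: χ² = 74.8674, fail to reject H₀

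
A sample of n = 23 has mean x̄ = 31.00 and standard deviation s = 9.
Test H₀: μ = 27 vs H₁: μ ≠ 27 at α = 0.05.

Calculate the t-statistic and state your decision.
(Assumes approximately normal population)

df = n - 1 = 22
SE = s/√n = 9/√23 = 1.8766
t = (x̄ - μ₀)/SE = (31.00 - 27)/1.8766 = 2.1315
Critical value: t_{0.025,22} = ±2.074
p-value ≈ 0.0445
Decision: reject H₀

Answer: t = 2.1315, reject H₀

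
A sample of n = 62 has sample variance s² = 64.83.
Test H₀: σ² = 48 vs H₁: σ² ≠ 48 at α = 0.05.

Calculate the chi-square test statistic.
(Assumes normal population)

df = n - 1 = 61
χ² = (n-1)s²/σ₀² = 61×64.83/48 = 82.3881
Critical values: χ²_{0.975,61} = 41.303, χ²_{0.025,61} = 84.476
Rejection region: χ² < 41.303 or χ² > 84.476
Decision: fail to reject H₀

Answer: χ² = 82.3881, fail to reject H₀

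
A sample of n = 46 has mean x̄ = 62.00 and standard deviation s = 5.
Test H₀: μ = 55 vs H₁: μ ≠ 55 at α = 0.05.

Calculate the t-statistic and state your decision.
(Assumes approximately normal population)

Answer: t = 9.4954, reject H₀

Derivation:
df = n - 1 = 45
SE = s/√n = 5/√46 = 0.7372
t = (x̄ - μ₀)/SE = (62.00 - 55)/0.7372 = 9.4954
Critical value: t_{0.025,45} = ±2.014
p-value < 0.0001
Decision: reject H₀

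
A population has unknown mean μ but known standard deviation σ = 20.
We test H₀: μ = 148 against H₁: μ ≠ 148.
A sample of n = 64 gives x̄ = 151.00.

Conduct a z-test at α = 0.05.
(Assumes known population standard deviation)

Answer: z = 1.2000, fail to reject H₀

Derivation:
Standard error: SE = σ/√n = 20/√64 = 2.5000
z-statistic: z = (x̄ - μ₀)/SE = (151.00 - 148)/2.5000 = 1.2000
Critical value: ±1.960
p-value = 0.2301
Decision: fail to reject H₀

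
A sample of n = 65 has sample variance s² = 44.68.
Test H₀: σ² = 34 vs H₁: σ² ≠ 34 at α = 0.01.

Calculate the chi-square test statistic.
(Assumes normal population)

Answer: χ² = 84.1035, fail to reject H₀

Derivation:
df = n - 1 = 64
χ² = (n-1)s²/σ₀² = 64×44.68/34 = 84.1035
Critical values: χ²_{0.995,64} = 38.610, χ²_{0.005,64} = 96.878
Rejection region: χ² < 38.610 or χ² > 96.878
Decision: fail to reject H₀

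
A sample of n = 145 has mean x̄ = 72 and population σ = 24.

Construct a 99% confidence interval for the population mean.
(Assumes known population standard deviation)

Confidence level: 99%, α = 0.01
z_0.005 = 2.576
SE = σ/√n = 24/√145 = 1.9931
Margin of error = 2.576 × 1.9931 = 5.1342
CI: x̄ ± margin = 72 ± 5.1342
CI: (66.8658, 77.1342)

Answer: (66.8658, 77.1342)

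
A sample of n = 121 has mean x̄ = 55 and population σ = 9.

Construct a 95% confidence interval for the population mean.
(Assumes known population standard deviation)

Answer: (53.3963, 56.6037)

Derivation:
Confidence level: 95%, α = 0.05
z_0.025 = 1.960
SE = σ/√n = 9/√121 = 0.8182
Margin of error = 1.960 × 0.8182 = 1.6037
CI: x̄ ± margin = 55 ± 1.6037
CI: (53.3963, 56.6037)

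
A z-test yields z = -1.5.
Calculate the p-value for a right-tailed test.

Answer: p-value ≈ 0.9332

Derivation:
For z = -1.5:
p = P(Z > -1.5) = 1 - Φ(-1.5) = 0.9332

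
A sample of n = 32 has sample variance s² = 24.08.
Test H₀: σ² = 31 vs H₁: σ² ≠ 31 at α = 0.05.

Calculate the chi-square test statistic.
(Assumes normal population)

Answer: χ² = 24.0800, fail to reject H₀

Derivation:
df = n - 1 = 31
χ² = (n-1)s²/σ₀² = 31×24.08/31 = 24.0800
Critical values: χ²_{0.975,31} = 17.539, χ²_{0.025,31} = 48.232
Rejection region: χ² < 17.539 or χ² > 48.232
Decision: fail to reject H₀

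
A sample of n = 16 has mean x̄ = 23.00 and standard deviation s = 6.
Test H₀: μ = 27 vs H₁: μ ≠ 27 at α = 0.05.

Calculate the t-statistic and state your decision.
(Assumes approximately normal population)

df = n - 1 = 15
SE = s/√n = 6/√16 = 1.5000
t = (x̄ - μ₀)/SE = (23.00 - 27)/1.5000 = -2.6667
Critical value: t_{0.025,15} = ±2.131
p-value ≈ 0.0176
Decision: reject H₀

Answer: t = -2.6667, reject H₀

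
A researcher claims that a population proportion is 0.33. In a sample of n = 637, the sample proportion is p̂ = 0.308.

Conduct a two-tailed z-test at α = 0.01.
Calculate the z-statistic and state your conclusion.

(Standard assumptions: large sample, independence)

H₀: p = 0.33, H₁: p ≠ 0.33
Standard error: SE = √(p₀(1-p₀)/n) = √(0.33×0.67/637) = 0.018631
z-statistic: z = (p̂ - p₀)/SE = (0.308 - 0.33)/0.018631 = -1.1808
Critical value: z_0.005 = ±2.576
p-value = 0.2377
Decision: fail to reject H₀ at α = 0.01

Answer: z = -1.1808, fail to reject H₀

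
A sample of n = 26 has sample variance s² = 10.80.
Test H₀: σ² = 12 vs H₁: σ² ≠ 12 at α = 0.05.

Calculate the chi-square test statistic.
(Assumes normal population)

Answer: χ² = 22.5000, fail to reject H₀

Derivation:
df = n - 1 = 25
χ² = (n-1)s²/σ₀² = 25×10.80/12 = 22.5000
Critical values: χ²_{0.975,25} = 13.120, χ²_{0.025,25} = 40.646
Rejection region: χ² < 13.120 or χ² > 40.646
Decision: fail to reject H₀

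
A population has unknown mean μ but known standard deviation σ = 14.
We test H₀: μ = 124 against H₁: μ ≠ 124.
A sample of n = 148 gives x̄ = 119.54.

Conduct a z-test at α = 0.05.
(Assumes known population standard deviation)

Standard error: SE = σ/√n = 14/√148 = 1.1508
z-statistic: z = (x̄ - μ₀)/SE = (119.54 - 124)/1.1508 = -3.8756
Critical value: ±1.960
p-value = 0.0001
Decision: reject H₀

Answer: z = -3.8756, reject H₀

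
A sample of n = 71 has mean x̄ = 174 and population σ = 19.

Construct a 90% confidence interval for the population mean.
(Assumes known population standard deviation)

Answer: (170.2907, 177.7093)

Derivation:
Confidence level: 90%, α = 0.1
z_0.05 = 1.645
SE = σ/√n = 19/√71 = 2.2549
Margin of error = 1.645 × 2.2549 = 3.7093
CI: x̄ ± margin = 174 ± 3.7093
CI: (170.2907, 177.7093)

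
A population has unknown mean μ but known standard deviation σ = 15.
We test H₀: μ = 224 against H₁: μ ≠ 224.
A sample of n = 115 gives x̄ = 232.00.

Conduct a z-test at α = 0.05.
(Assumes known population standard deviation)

Standard error: SE = σ/√n = 15/√115 = 1.3988
z-statistic: z = (x̄ - μ₀)/SE = (232.00 - 224)/1.3988 = 5.7192
Critical value: ±1.960
p-value < 0.0001
Decision: reject H₀

Answer: z = 5.7192, reject H₀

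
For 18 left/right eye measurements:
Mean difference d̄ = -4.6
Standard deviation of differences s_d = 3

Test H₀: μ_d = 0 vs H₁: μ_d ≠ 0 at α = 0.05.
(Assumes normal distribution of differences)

df = n - 1 = 17
SE = s_d/√n = 3/√18 = 0.7071
t = d̄/SE = -4.6/0.7071 = -6.5054
Critical value: t_{0.025,17} = ±2.110
p-value < 0.0001
Decision: reject H₀

Answer: t = -6.5054, reject H₀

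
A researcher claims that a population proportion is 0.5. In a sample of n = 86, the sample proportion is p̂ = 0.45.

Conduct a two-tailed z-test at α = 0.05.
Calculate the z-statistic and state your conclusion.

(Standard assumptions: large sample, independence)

Answer: z = -0.9274, fail to reject H₀

Derivation:
H₀: p = 0.5, H₁: p ≠ 0.5
Standard error: SE = √(p₀(1-p₀)/n) = √(0.5×0.5/86) = 0.053916
z-statistic: z = (p̂ - p₀)/SE = (0.45 - 0.5)/0.053916 = -0.9274
Critical value: z_0.025 = ±1.960
p-value = 0.3537
Decision: fail to reject H₀ at α = 0.05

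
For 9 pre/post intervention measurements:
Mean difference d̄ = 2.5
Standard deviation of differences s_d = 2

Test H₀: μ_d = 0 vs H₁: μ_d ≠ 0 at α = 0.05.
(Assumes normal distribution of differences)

df = n - 1 = 8
SE = s_d/√n = 2/√9 = 0.6667
t = d̄/SE = 2.5/0.6667 = 3.7498
Critical value: t_{0.025,8} = ±2.306
p-value ≈ 0.0056
Decision: reject H₀

Answer: t = 3.7498, reject H₀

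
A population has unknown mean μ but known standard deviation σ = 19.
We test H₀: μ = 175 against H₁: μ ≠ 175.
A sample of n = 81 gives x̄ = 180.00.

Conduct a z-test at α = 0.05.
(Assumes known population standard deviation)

Answer: z = 2.3684, reject H₀

Derivation:
Standard error: SE = σ/√n = 19/√81 = 2.1111
z-statistic: z = (x̄ - μ₀)/SE = (180.00 - 175)/2.1111 = 2.3684
Critical value: ±1.960
p-value = 0.0179
Decision: reject H₀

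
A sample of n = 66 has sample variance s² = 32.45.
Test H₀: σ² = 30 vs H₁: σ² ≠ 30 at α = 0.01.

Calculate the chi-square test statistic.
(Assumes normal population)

df = n - 1 = 65
χ² = (n-1)s²/σ₀² = 65×32.45/30 = 70.3083
Critical values: χ²_{0.995,65} = 39.383, χ²_{0.005,65} = 98.105
Rejection region: χ² < 39.383 or χ² > 98.105
Decision: fail to reject H₀

Answer: χ² = 70.3083, fail to reject H₀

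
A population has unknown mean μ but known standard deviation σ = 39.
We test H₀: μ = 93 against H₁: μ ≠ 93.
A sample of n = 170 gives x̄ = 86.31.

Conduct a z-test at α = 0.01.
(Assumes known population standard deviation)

Standard error: SE = σ/√n = 39/√170 = 2.9912
z-statistic: z = (x̄ - μ₀)/SE = (86.31 - 93)/2.9912 = -2.2366
Critical value: ±2.576
p-value = 0.0253
Decision: fail to reject H₀

Answer: z = -2.2366, fail to reject H₀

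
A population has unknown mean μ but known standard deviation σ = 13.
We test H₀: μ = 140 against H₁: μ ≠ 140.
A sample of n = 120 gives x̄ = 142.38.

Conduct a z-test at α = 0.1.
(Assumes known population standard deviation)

Standard error: SE = σ/√n = 13/√120 = 1.1867
z-statistic: z = (x̄ - μ₀)/SE = (142.38 - 140)/1.1867 = 2.0056
Critical value: ±1.645
p-value = 0.0449
Decision: reject H₀

Answer: z = 2.0056, reject H₀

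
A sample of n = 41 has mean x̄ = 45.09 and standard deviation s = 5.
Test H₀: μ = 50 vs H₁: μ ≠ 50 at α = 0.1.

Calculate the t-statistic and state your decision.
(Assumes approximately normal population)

Answer: t = -6.2876, reject H₀

Derivation:
df = n - 1 = 40
SE = s/√n = 5/√41 = 0.7809
t = (x̄ - μ₀)/SE = (45.09 - 50)/0.7809 = -6.2876
Critical value: t_{0.05,40} = ±1.684
p-value < 0.0001
Decision: reject H₀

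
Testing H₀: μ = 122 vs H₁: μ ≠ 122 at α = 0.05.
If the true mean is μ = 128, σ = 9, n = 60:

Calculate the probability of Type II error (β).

SE = σ/√n = 9/√60 = 1.1619
Critical values: μ₀ ± z_0.025×SE = 122 ± 1.960×1.1619
Acceptance region: (119.7227, 124.2773)
Under H₁ (μ = 128): z_high = (124.2773 - 128)/1.1619 = -3.2040, z_low = (119.7227 - 128)/1.1619 = -7.1239
β = P(not reject | H₁) = Φ(-3.2040) - Φ(-7.1239) ≈ 0.0007

Answer: β ≈ 0.0007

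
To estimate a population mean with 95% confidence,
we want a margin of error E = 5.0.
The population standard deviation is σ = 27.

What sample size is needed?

z_0.025 = 1.960
n = (z×σ/E)² = (1.960×27/5.0)²
n = 112.0211
Round up: n = 113

Answer: n = 113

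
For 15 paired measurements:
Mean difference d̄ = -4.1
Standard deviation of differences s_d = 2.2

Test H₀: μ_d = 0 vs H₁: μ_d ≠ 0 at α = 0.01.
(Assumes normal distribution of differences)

Answer: t = -7.2183, reject H₀

Derivation:
df = n - 1 = 14
SE = s_d/√n = 2.2/√15 = 0.5680
t = d̄/SE = -4.1/0.5680 = -7.2183
Critical value: t_{0.005,14} = ±2.977
p-value < 0.0001
Decision: reject H₀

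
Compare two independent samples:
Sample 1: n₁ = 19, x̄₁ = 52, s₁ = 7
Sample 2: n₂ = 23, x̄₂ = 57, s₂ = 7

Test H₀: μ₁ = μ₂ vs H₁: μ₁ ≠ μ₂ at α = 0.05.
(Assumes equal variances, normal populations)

Pooled variance: s²_p = [18×7² + 22×7²]/(40) = 49.0000
s_p = 7.0000
SE = s_p×√(1/n₁ + 1/n₂) = 7.0000×√(1/19 + 1/23) = 2.1701
t = (x̄₁ - x̄₂)/SE = (52 - 57)/2.1701 = -2.3040
df = 40, t-critical = ±2.021
Decision: reject H₀

Answer: t = -2.3040, reject H₀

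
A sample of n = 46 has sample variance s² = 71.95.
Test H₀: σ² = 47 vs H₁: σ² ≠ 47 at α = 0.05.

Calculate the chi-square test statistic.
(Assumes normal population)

Answer: χ² = 68.8883, reject H₀

Derivation:
df = n - 1 = 45
χ² = (n-1)s²/σ₀² = 45×71.95/47 = 68.8883
Critical values: χ²_{0.975,45} = 28.366, χ²_{0.025,45} = 65.410
Rejection region: χ² < 28.366 or χ² > 65.410
Decision: reject H₀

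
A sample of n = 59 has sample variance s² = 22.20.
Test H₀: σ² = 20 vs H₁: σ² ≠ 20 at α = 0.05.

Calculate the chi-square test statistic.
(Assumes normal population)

df = n - 1 = 58
χ² = (n-1)s²/σ₀² = 58×22.20/20 = 64.3800
Critical values: χ²_{0.975,58} = 38.844, χ²_{0.025,58} = 80.936
Rejection region: χ² < 38.844 or χ² > 80.936
Decision: fail to reject H₀

Answer: χ² = 64.3800, fail to reject H₀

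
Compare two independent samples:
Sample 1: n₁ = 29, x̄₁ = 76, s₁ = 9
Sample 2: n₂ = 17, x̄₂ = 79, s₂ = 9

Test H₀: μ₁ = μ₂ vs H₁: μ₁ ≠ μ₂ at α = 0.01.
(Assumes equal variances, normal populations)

Pooled variance: s²_p = [28×9² + 16×9²]/(44) = 81.0000
s_p = 9.0000
SE = s_p×√(1/n₁ + 1/n₂) = 9.0000×√(1/29 + 1/17) = 2.7491
t = (x̄₁ - x̄₂)/SE = (76 - 79)/2.7491 = -1.0913
df = 44, t-critical = ±2.692
Decision: fail to reject H₀

Answer: t = -1.0913, fail to reject H₀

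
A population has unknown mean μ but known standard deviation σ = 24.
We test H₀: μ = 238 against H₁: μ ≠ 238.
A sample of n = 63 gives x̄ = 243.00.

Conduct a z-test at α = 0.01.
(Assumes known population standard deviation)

Answer: z = 1.6536, fail to reject H₀

Derivation:
Standard error: SE = σ/√n = 24/√63 = 3.0237
z-statistic: z = (x̄ - μ₀)/SE = (243.00 - 238)/3.0237 = 1.6536
Critical value: ±2.576
p-value = 0.0982
Decision: fail to reject H₀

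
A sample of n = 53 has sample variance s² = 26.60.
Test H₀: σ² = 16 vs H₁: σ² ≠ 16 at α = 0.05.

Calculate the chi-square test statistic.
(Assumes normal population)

Answer: χ² = 86.4500, reject H₀

Derivation:
df = n - 1 = 52
χ² = (n-1)s²/σ₀² = 52×26.60/16 = 86.4500
Critical values: χ²_{0.975,52} = 33.968, χ²_{0.025,52} = 73.810
Rejection region: χ² < 33.968 or χ² > 73.810
Decision: reject H₀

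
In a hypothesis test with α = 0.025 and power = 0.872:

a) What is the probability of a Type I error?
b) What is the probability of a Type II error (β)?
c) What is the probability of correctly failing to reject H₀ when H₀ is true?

Answer: a) 0.025, b) 0.128, c) 0.975

Derivation:
a) Type I error probability = α = 0.025
b) Power = P(reject H₀ | H₁ true) = 1 - β = 0.872, so Type II error probability = β = 1 - Power = 0.128
c) P(fail to reject H₀ | H₀ true) = 1 - α = 0.975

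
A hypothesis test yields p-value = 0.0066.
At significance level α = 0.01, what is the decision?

Answer: reject H₀

Derivation:
Compare p-value to α:
0.0066 < 0.01
Decision: reject H₀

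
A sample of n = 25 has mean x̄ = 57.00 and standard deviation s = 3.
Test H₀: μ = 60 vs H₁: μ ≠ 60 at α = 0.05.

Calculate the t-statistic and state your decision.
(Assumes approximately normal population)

df = n - 1 = 24
SE = s/√n = 3/√25 = 0.6000
t = (x̄ - μ₀)/SE = (57.00 - 60)/0.6000 = -5.0000
Critical value: t_{0.025,24} = ±2.064
p-value < 0.0001
Decision: reject H₀

Answer: t = -5.0000, reject H₀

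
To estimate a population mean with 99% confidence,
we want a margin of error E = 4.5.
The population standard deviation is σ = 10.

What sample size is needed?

Answer: n = 33

Derivation:
z_0.005 = 2.576
n = (z×σ/E)² = (2.576×10/4.5)²
n = 32.7693
Round up: n = 33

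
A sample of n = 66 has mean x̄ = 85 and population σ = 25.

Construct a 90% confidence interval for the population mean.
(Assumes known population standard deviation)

Confidence level: 90%, α = 0.1
z_0.05 = 1.645
SE = σ/√n = 25/√66 = 3.0773
Margin of error = 1.645 × 3.0773 = 5.0622
CI: x̄ ± margin = 85 ± 5.0622
CI: (79.9378, 90.0622)

Answer: (79.9378, 90.0622)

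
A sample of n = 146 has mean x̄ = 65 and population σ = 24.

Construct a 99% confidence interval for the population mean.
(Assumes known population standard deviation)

Answer: (59.8833, 70.1167)

Derivation:
Confidence level: 99%, α = 0.01
z_0.005 = 2.576
SE = σ/√n = 24/√146 = 1.9863
Margin of error = 2.576 × 1.9863 = 5.1167
CI: x̄ ± margin = 65 ± 5.1167
CI: (59.8833, 70.1167)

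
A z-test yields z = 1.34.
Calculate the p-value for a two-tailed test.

Answer: p-value ≈ 0.1802

Derivation:
For z = 1.34:
p = 2×P(Z > |1.34|) = 2×(1 - Φ(1.34)) = 0.1802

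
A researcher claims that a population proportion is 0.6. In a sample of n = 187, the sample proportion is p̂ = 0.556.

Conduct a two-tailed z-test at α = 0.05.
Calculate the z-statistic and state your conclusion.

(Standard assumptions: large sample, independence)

H₀: p = 0.6, H₁: p ≠ 0.6
Standard error: SE = √(p₀(1-p₀)/n) = √(0.6×0.4/187) = 0.035825
z-statistic: z = (p̂ - p₀)/SE = (0.556 - 0.6)/0.035825 = -1.2282
Critical value: z_0.025 = ±1.960
p-value = 0.2194
Decision: fail to reject H₀ at α = 0.05

Answer: z = -1.2282, fail to reject H₀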